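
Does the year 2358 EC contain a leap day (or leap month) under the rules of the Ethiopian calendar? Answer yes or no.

no

2358 mod 4 = 2; in the Ethiopian calendar a year is leap when year mod 4 = 3, so it is a common year.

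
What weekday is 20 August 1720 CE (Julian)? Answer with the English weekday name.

In the Gregorian calendar this is 31 August 1720 (JDN 2349520).
JDN 2349520 mod 7 = 5, and JDN 0 was a Monday, so this is a Saturday.

Saturday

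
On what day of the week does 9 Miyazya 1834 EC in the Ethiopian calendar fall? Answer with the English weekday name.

Saturday

Equivalently 16 April 1842 Gregorian, JDN 2393942.
Since JDN mod 7 = 5 (0 = Monday), the day is Saturday.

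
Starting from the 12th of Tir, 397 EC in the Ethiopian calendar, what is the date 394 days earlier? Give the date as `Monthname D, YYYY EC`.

Tahsas 13, 396 EC

Counting 394 days back from JDN 1868991 reaches JDN 1868597, which is Tahsas 13, 396 EC.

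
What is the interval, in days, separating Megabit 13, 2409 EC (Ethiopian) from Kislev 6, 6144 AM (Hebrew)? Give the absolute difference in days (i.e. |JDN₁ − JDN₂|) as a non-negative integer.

12167

JDN of the first date = 2603935.
JDN of the second date = 2591768.
|2591768 − 2603935| = 12167.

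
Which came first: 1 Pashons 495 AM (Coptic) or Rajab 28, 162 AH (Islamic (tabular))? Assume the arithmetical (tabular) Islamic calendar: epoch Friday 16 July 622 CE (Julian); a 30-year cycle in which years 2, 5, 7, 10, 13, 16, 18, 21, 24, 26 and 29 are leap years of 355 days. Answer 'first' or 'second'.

The two dates have Julian Day Numbers 2005703 and 2005697 respectively.
Since 2005697 < 2005703, the second date comes first.

second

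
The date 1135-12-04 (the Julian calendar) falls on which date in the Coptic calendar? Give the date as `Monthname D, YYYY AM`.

Koiak 7, 852 AM

Both dates share Julian Day Number 2135954; in the Coptic calendar that is 7 Koiak 852 AM.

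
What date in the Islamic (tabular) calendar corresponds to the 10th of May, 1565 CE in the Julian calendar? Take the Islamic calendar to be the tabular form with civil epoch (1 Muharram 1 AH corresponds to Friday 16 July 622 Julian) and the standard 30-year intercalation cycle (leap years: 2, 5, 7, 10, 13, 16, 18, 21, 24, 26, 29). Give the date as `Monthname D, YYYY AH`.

Both dates share Julian Day Number 2292804; in the tabular Islamic calendar that is 9 Shawwal 972 AH.

Shawwal 9, 972 AH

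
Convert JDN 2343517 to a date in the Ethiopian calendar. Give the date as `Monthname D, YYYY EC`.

JDN 2343517 is 25 March 1704 in the Gregorian calendar.
In the Ethiopian calendar that day is Megabit 18, 1696 EC.

Megabit 18, 1696 EC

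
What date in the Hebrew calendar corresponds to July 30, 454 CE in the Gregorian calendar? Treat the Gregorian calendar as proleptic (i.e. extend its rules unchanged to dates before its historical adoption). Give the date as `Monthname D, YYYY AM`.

Julian Day Number of the source date = 1887091.
Converting JDN 1887091 to the Hebrew calendar gives 18 Av 4214 AM.

Av 18, 4214 AM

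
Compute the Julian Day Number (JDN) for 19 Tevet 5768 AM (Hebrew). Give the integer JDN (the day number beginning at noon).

2454463

In the Gregorian calendar the same day is 28 December 2007.
JDN 2299161 is 15 October 1582 CE (Gregorian); the target day is +155302 days from there, so JDN = 2454463.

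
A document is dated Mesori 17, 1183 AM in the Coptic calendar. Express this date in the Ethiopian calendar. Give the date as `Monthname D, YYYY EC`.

Nehase 17, 1459 EC

Julian Day Number of the source date = 2257101.
Converting JDN 2257101 to the Ethiopian calendar gives 17 Nehase 1459 EC.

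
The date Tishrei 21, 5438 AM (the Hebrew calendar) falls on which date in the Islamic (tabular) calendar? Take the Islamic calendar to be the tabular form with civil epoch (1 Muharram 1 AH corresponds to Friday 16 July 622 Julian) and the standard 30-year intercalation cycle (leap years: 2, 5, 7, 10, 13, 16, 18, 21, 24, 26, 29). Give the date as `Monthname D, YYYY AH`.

Sha'ban 19, 1088 AH

The source date corresponds to 17 October 1677 in the Gregorian calendar (JDN 2333862).
That day falls on 19 Sha'ban 1088 AH in the tabular Islamic calendar.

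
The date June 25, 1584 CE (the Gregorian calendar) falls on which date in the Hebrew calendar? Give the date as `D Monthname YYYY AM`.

Both dates share Julian Day Number 2299780; in the Hebrew calendar that is 16 Tammuz 5344 AM.

16 Tammuz 5344 AM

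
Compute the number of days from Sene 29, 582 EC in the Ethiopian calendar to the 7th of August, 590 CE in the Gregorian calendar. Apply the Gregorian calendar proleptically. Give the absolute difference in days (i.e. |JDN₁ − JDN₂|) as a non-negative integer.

JDN of the first date = 1936729.
JDN of the second date = 1936772.
|1936772 − 1936729| = 43.

43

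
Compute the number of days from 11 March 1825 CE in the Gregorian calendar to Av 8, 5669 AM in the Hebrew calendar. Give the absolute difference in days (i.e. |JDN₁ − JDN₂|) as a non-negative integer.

30817

First date → JDN 2387697; second date → JDN 2418514.
The interval is |2387697 − 2418514| = 30817 days.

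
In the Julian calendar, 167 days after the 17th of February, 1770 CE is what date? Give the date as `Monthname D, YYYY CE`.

August 3, 1770 CE

Counting 167 days forward from JDN 2367598 reaches JDN 2367765, which is August 3, 1770 CE.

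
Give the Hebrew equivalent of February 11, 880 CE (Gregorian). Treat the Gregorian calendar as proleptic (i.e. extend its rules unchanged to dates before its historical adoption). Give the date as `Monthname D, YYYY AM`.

Shevat 23, 4640 AM

Both dates share Julian Day Number 2042515; in the Hebrew calendar that is 23 Shevat 4640 AM.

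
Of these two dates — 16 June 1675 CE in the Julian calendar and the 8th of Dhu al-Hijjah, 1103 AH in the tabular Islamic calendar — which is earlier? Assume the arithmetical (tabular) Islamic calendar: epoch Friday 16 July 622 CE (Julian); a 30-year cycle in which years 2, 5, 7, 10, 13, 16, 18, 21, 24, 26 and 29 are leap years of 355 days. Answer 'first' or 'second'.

first

Converting both to JDN: 2333018 vs 2339284; the smaller is the first.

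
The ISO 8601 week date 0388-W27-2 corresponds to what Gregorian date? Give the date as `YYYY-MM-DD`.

ISO week 1 of 388 is the week containing the first Thursday of 388.
Week 27, day 2 (Tuesday) lands on 0388-07-05.

0388-07-05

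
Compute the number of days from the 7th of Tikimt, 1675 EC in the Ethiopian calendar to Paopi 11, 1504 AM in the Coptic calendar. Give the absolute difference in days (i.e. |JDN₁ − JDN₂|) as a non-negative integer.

First date → JDN 2335685; second date → JDN 2374041.
The interval is |2335685 − 2374041| = 38356 days.

38356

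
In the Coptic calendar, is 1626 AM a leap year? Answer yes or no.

1626 mod 4 = 2; in the Coptic calendar a year is leap when year mod 4 = 3, so it is a common year.

no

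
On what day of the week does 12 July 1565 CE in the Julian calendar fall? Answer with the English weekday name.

Thursday

This is JDN 2292867 (22 July 1565 Gregorian).
Since JDN mod 7 = 3 (0 = Monday), the day is Thursday.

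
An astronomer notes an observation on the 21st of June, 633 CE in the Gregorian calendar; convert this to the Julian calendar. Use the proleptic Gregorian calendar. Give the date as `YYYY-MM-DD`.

At this point the Julian calendar is 3 days behind the Gregorian.
21 June 633 Gregorian − 3 days → 18 June 633 Julian.

0633-06-18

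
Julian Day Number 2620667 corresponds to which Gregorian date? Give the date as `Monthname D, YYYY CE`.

JDN 2451545 is 1 Jan 2000; 2620667 is +169122 days from there.

January 15, 2463 CE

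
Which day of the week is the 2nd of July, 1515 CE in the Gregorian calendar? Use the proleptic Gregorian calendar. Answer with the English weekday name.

2274584 ≡ 4 (mod 7); counting from Monday = 0 gives Friday.

Friday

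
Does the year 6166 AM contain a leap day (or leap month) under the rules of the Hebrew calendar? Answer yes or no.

Hebrew year 6166 is year 10 of its 19-year Metonic cycle; leap years are at positions 3, 6, 8, 11, 14, 17, 19, so it is a common year (12 months).

no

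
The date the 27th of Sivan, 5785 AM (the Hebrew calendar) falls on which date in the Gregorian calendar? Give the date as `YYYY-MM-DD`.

Both dates share Julian Day Number 2460850; in the Gregorian calendar that is 23 June 2025 CE.

2025-06-23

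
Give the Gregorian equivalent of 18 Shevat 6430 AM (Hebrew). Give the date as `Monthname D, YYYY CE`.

Julian Day Number of the source date = 2696289.
Converting JDN 2696289 to the Gregorian calendar gives 1 February 2670 CE.

February 1, 2670 CE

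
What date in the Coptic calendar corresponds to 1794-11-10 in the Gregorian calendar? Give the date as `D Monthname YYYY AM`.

3 Hathor 1511 AM

Both dates share Julian Day Number 2376619; in the Coptic calendar that is 3 Hathor 1511 AM.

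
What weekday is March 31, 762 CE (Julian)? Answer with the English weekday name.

Wednesday

This is JDN 1999468 (4 April 762 Gregorian).
JDN 1999468 mod 7 = 2, and JDN 0 was a Monday, so this is a Wednesday.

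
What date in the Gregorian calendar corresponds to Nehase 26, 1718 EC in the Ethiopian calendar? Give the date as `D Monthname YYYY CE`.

30 August 1726 CE

Julian Day Number of the source date = 2351710.
Converting JDN 2351710 to the Gregorian calendar gives 30 August 1726 CE.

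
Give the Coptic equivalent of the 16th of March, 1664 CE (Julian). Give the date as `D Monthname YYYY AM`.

20 Paremhat 1380 AM

Julian Day Number of the source date = 2328909.
Converting JDN 2328909 to the Coptic calendar gives 20 Paremhat 1380 AM.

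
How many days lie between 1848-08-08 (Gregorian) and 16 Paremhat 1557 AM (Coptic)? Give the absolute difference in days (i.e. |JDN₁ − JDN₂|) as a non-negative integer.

2694

JDN of the first date = 2396248.
JDN of the second date = 2393554.
|2393554 − 2396248| = 2694.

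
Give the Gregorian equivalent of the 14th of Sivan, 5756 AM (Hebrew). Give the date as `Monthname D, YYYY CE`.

Both dates share Julian Day Number 2450236; in the Gregorian calendar that is 1 June 1996 CE.

June 1, 1996 CE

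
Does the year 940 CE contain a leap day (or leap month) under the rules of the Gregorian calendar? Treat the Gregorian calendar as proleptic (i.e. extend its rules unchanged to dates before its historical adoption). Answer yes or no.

940 is divisible by 4 and not by 100, so it is a leap year.

yes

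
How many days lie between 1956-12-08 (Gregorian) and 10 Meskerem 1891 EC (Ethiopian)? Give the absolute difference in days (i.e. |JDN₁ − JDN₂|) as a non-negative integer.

First date → JDN 2435816; second date → JDN 2414552.
The interval is |2435816 − 2414552| = 21264 days.

21264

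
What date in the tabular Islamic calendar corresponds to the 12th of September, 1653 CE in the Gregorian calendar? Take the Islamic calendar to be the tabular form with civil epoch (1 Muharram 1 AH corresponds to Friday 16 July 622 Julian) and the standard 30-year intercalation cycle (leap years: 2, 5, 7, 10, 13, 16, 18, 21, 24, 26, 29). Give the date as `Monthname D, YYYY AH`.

Julian Day Number of the source date = 2325061.
Converting JDN 2325061 to the tabular Islamic calendar gives 19 Shawwal 1063 AH.

Shawwal 19, 1063 AH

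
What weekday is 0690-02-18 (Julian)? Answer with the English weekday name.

Friday

In the proleptic Gregorian calendar this is 21 February 690 (JDN 1973129).
JDN 1973129 mod 7 = 4, and JDN 0 was a Monday, so this is a Friday.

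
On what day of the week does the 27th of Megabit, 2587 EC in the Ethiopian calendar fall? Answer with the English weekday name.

Equivalently 9 April 2595 Gregorian, JDN 2668963.
JDN 2668963 mod 7 = 3, and JDN 0 was a Monday, so this is a Thursday.

Thursday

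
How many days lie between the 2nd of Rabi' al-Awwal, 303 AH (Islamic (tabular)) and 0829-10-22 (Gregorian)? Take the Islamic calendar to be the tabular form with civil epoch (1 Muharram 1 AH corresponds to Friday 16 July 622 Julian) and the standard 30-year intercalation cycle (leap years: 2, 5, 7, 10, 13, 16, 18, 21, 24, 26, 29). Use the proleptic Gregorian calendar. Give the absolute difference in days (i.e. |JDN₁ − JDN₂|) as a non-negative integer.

JDN of the first date = 2055519.
JDN of the second date = 2024141.
|2024141 − 2055519| = 31378.

31378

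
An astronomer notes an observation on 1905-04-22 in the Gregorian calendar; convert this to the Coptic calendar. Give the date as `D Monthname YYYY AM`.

Both dates share Julian Day Number 2416958; in the Coptic calendar that is 14 Parmouti 1621 AM.

14 Parmouti 1621 AM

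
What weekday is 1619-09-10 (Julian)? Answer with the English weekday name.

Friday

In the Gregorian calendar this is 20 September 1619 (JDN 2312650).
2312650 ≡ 4 (mod 7); counting from Monday = 0 gives Friday.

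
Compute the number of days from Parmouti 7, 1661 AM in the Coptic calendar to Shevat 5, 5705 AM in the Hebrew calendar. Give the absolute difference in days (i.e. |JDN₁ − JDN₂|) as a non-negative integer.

First date → JDN 2431561; second date → JDN 2431475.
The interval is |2431561 − 2431475| = 86 days.

86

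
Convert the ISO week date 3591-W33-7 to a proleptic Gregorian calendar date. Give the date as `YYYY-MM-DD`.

3591-08-18

ISO week 1 of 3591 is the week containing the first Thursday of 3591.
Week 33, day 7 (Sunday) lands on 3591-08-18.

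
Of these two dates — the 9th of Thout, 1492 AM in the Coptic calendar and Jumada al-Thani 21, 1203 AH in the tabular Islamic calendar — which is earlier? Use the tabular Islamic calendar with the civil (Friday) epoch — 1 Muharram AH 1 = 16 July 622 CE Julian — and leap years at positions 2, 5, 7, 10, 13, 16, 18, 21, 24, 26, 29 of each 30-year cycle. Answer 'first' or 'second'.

The two dates have Julian Day Numbers 2369626 and 2374557 respectively.
Since 2369626 < 2374557, the first date comes first.

first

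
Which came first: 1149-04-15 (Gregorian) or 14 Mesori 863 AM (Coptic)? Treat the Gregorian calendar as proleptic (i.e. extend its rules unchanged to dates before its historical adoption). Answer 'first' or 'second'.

Converting both to JDN: 2140828 vs 2140218; the smaller is the second.

second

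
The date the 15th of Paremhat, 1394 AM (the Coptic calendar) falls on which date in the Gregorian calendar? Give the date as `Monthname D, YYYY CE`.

Both dates share Julian Day Number 2334017; in the Gregorian calendar that is 21 March 1678 CE.

March 21, 1678 CE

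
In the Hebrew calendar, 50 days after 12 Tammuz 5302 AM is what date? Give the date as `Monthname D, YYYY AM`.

JDN of 12 Tammuz 5302 AM = 2284450.
2284450 + 50 = 2284500.
JDN 2284500 in the Hebrew calendar is Elul 3, 5302 AM.

Elul 3, 5302 AM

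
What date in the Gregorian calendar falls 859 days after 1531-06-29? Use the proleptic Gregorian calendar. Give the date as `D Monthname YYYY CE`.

The starting date is JDN 2280425; 2280425 + 859 = 2281284.
JDN 2281284 corresponds to 4 November 1533 CE.

4 November 1533 CE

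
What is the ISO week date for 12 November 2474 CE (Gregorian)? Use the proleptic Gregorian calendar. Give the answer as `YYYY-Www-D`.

2474-W46-1

The weekday is Monday (ISO weekday 1).
That Monday belongs to ISO week 46 of ISO year 2474.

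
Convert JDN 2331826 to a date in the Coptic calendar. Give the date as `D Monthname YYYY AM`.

15 Paremhat 1388 AM

The Gregorian equivalent of JDN 2331826 is 21 March 1672.
In the Coptic calendar that day is 15 Paremhat 1388 AM.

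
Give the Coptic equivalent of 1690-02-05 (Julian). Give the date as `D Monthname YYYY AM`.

11 Meshir 1406 AM

The source date corresponds to 15 February 1690 in the Gregorian calendar (JDN 2338366).
That day falls on 11 Meshir 1406 AM in the Coptic calendar.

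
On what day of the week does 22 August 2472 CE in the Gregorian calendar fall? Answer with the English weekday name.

Monday

2624174 ≡ 0 (mod 7); counting from Monday = 0 gives Monday.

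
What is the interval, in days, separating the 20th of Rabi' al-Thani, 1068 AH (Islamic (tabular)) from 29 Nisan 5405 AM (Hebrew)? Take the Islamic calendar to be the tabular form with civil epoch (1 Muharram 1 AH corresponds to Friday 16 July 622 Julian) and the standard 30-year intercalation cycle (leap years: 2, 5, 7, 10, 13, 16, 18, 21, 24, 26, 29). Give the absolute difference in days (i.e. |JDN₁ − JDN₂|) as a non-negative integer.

JDN of the first date = 2326657.
JDN of the second date = 2321999.
|2321999 − 2326657| = 4658.

4658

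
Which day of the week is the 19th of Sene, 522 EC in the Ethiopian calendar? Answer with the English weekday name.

Thursday

In the proleptic Gregorian calendar this is 15 June 530 (JDN 1914804).
1914804 ≡ 3 (mod 7); counting from Monday = 0 gives Thursday.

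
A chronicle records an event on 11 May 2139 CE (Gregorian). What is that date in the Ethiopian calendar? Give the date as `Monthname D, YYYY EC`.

Ginbot 2, 2131 EC

Both dates share Julian Day Number 2502444; in the Ethiopian calendar that is 2 Ginbot 2131 EC.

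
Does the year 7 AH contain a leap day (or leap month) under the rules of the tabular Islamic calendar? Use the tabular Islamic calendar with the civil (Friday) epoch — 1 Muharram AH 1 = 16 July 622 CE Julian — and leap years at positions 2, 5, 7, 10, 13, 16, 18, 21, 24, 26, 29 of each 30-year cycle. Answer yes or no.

yes

Year 7 AH is year 7 of its 30-year cycle; leap positions are 2, 5, 7, 10, 13, 16, 18, 21, 24, 26, 29, so it is a leap year (355 days).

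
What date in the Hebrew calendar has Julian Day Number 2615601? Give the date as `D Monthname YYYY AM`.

8 Adar 6209 AM

The Gregorian equivalent of JDN 2615601 is 3 March 2449.
In the Hebrew calendar that day is 8 Adar 6209 AM.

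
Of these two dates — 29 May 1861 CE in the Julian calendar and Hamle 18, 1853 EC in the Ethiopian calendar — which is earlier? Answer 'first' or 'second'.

first

Converting both to JDN: 2400937 vs 2400981; the smaller is the first.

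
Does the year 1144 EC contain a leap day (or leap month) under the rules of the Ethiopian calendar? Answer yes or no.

1144 mod 4 = 0; in the Ethiopian calendar a year is leap when year mod 4 = 3, so it is a common year.

no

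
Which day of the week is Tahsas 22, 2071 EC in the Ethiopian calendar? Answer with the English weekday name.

This is JDN 2480399 (31 December 2078 Gregorian).
Since JDN mod 7 = 5 (0 = Monday), the day is Saturday.

Saturday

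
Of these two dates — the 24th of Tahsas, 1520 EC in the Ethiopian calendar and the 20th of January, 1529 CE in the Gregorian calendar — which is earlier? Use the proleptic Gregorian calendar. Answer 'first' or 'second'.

first

Converting both to JDN: 2279149 vs 2279535; the smaller is the first.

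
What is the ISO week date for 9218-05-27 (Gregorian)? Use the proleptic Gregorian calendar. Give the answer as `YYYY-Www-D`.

The weekday is Sunday (ISO weekday 7).
That Sunday belongs to ISO week 21 of ISO year 9218.

9218-W21-7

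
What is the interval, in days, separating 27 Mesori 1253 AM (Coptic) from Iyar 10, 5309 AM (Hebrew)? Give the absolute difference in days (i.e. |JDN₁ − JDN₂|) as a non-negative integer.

First date → JDN 2282679; second date → JDN 2286958.
The interval is |2282679 − 2286958| = 4279 days.

4279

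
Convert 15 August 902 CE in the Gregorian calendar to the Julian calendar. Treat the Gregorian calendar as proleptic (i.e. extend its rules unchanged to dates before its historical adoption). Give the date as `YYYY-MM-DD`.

At this point the Julian calendar is 5 days behind the Gregorian.
15 August 902 Gregorian − 5 days → 10 August 902 Julian.

0902-08-10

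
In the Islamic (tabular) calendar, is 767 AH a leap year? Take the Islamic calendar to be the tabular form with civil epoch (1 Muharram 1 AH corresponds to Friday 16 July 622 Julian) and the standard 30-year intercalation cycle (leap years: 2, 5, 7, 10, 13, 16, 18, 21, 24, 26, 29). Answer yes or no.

Year 767 AH is year 17 of its 30-year cycle; leap positions are 2, 5, 7, 10, 13, 16, 18, 21, 24, 26, 29, so it is a common year (354 days).

no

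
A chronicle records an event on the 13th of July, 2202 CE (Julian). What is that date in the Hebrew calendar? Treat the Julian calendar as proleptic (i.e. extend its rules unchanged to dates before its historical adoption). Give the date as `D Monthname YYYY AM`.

8 Av 5962 AM

Julian Day Number of the source date = 2525532.
Converting JDN 2525532 to the Hebrew calendar gives 8 Av 5962 AM.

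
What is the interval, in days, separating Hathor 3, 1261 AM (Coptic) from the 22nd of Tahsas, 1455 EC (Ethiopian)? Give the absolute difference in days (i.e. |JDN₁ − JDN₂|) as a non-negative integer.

29902

JDN of the first date = 2285307.
JDN of the second date = 2255405.
|2255405 − 2285307| = 29902.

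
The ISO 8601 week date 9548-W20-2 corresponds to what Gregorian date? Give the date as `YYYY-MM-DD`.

9548-05-11

ISO week 1 of 9548 is the week containing the first Thursday of 9548.
Week 20, day 2 (Tuesday) lands on 9548-05-11.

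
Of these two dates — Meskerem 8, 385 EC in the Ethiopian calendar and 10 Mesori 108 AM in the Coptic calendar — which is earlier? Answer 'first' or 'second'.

second

The two dates have Julian Day Numbers 1864484 and 1864451 respectively.
Since 1864451 < 1864484, the second date comes first.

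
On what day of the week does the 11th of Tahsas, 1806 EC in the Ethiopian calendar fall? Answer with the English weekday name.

Equivalently 19 December 1813 Gregorian, JDN 2383597.
Since JDN mod 7 = 6 (0 = Monday), the day is Sunday.

Sunday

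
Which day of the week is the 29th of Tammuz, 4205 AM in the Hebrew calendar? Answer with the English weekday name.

In the proleptic Gregorian calendar this is 21 July 445 (JDN 1883795).
Since JDN mod 7 = 4 (0 = Monday), the day is Friday.

Friday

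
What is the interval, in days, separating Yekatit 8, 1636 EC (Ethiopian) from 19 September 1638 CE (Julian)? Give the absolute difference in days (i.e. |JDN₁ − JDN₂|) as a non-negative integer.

1963

First date → JDN 2321562; second date → JDN 2319599.
The interval is |2321562 − 2319599| = 1963 days.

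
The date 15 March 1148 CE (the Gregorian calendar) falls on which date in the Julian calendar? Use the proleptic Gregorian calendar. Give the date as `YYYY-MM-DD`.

The Julian–Gregorian offset here is 7 days (Julian trailing).
15 March 1148 Gregorian − 7 days → 8 March 1148 Julian.

1148-03-08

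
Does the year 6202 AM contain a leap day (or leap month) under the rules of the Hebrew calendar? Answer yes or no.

yes

Hebrew year 6202 is year 8 of its 19-year Metonic cycle; leap years are at positions 3, 6, 8, 11, 14, 17, 19, so it is a leap year (13 months).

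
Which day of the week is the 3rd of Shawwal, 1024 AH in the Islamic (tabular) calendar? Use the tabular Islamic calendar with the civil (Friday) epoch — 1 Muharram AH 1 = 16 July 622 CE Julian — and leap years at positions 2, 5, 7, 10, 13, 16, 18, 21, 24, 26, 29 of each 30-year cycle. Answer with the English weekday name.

Monday

Equivalently 26 October 1615 Gregorian, JDN 2311225.
2311225 ≡ 0 (mod 7); counting from Monday = 0 gives Monday.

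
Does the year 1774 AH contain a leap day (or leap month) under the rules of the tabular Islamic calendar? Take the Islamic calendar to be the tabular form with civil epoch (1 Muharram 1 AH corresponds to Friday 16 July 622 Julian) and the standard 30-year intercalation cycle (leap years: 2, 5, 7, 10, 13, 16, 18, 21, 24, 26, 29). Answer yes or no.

Year 1774 AH is year 4 of its 30-year cycle; leap positions are 2, 5, 7, 10, 13, 16, 18, 21, 24, 26, 29, so it is a common year (354 days).

no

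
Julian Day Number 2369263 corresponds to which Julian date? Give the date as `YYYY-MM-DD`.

1774-09-09

JDN 2369263 is 20 September 1774 in the Gregorian calendar.
In the Julian calendar that day is 1774-09-09.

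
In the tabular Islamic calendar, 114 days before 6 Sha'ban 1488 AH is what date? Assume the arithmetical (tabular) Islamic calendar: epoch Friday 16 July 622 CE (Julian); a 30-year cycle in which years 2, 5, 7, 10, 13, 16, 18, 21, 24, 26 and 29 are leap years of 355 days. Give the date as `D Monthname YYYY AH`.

10 Rabi' al-Thani 1488 AH

JDN of 6 Sha'ban 1488 AH = 2475595.
2475595 − 114 = 2475481.
JDN 2475481 in the tabular Islamic calendar is 10 Rabi' al-Thani 1488 AH.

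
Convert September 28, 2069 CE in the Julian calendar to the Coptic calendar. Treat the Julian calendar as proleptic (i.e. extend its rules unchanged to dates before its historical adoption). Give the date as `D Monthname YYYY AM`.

1 Paopi 1786 AM

Both dates share Julian Day Number 2477031; in the Coptic calendar that is 1 Paopi 1786 AM.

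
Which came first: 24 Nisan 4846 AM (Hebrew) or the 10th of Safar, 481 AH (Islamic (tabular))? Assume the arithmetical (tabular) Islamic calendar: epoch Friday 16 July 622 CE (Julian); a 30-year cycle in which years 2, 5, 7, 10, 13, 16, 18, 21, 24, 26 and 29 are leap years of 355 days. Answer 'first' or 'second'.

First date → JDN 2117820; second date → JDN 2118575.
JDN 2117820 < JDN 2118575, so the first date is earlier.

first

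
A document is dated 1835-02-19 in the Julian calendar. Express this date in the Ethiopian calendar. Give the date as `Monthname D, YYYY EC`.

Yekatit 25, 1827 EC

Both dates share Julian Day Number 2391341; in the Ethiopian calendar that is 25 Yekatit 1827 EC.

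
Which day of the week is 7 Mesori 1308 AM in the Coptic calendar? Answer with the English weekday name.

Equivalently 10 August 1592 Gregorian, JDN 2302748.
Since JDN mod 7 = 0 (0 = Monday), the day is Monday.

Monday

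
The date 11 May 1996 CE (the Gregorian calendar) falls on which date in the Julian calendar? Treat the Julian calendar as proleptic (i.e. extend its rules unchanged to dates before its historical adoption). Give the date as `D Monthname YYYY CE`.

28 April 1996 CE

The Julian–Gregorian offset here is 13 days (Julian trailing).
11 May 1996 Gregorian − 13 days → 28 April 1996 Julian.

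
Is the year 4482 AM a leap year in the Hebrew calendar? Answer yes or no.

yes

Hebrew year 4482 is year 17 of its 19-year Metonic cycle; leap years are at positions 3, 6, 8, 11, 14, 17, 19, so it is a leap year (13 months).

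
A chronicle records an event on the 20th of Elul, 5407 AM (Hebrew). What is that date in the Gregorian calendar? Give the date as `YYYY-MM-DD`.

1647-09-20

Both dates share Julian Day Number 2322877; in the Gregorian calendar that is 20 September 1647 CE.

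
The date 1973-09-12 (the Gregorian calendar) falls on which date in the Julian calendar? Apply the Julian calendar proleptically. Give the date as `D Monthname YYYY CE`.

30 August 1973 CE

At this point the Julian calendar is 13 days behind the Gregorian.
12 September 1973 Gregorian − 13 days → 30 August 1973 Julian.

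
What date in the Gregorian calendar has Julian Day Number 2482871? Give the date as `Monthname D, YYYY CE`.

October 7, 2085 CE

JDN 2451545 is 1 Jan 2000; 2482871 is +31326 days from there.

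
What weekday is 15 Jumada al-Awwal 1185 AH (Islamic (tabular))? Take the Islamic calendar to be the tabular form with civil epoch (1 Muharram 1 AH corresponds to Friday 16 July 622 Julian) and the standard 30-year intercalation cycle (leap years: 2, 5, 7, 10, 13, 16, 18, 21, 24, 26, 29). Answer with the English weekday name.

In the Gregorian calendar this is 26 August 1771 (JDN 2368142).
JDN 2368142 mod 7 = 0, and JDN 0 was a Monday, so this is a Monday.

Monday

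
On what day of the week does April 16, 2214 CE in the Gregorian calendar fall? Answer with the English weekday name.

JDN 2529812 mod 7 = 5, and JDN 0 was a Monday, so this is a Saturday.

Saturday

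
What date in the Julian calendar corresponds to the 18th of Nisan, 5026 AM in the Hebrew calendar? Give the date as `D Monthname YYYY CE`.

Both dates share Julian Day Number 2183549; in the Julian calendar that is 26 March 1266 CE.

26 March 1266 CE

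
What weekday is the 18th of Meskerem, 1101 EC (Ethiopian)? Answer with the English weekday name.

Equivalently 22 September 1108 Gregorian, JDN 2126013.
JDN 2126013 mod 7 = 1, and JDN 0 was a Monday, so this is a Tuesday.

Tuesday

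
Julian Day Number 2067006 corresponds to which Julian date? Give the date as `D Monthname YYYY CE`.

JDN 2067006 is 3 March 947 in the proleptic Gregorian calendar.
In the Julian calendar that day is 26 February 947 CE.

26 February 947 CE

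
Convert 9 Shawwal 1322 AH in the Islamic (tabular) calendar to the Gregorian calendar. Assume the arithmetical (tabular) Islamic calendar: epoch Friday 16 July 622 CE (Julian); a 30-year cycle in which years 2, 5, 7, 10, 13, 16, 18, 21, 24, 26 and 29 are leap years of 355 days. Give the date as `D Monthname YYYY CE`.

Julian Day Number of the source date = 2416832.
Converting JDN 2416832 to the Gregorian calendar gives 17 December 1904 CE.

17 December 1904 CE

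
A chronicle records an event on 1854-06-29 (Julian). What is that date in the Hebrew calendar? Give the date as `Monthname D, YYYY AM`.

Both dates share Julian Day Number 2398411; in the Hebrew calendar that is 15 Tammuz 5614 AM.

Tammuz 15, 5614 AM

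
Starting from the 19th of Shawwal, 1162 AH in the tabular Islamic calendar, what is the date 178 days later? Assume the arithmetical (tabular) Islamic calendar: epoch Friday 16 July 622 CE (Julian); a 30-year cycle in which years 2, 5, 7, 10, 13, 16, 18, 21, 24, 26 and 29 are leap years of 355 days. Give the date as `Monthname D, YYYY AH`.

Rabi' al-Thani 20, 1163 AH

Counting 178 days forward from JDN 2360144 reaches JDN 2360322, which is Rabi' al-Thani 20, 1163 AH.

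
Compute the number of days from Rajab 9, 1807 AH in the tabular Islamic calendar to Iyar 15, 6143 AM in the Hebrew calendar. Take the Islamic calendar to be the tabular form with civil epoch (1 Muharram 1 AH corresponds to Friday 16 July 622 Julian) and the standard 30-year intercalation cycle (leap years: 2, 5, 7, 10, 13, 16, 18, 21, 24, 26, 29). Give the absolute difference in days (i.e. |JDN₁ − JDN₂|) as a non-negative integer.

2960

First date → JDN 2588611; second date → JDN 2591571.
The interval is |2588611 − 2591571| = 2960 days.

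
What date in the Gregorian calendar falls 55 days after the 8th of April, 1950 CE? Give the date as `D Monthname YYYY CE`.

2 June 1950 CE

The starting date is JDN 2433380; 2433380 + 55 = 2433435.
JDN 2433435 corresponds to 2 June 1950 CE.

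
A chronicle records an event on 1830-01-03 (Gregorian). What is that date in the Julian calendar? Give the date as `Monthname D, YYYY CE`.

December 22, 1829 CE

The Julian–Gregorian offset here is 12 days (Julian trailing).
3 January 1830 Gregorian − 12 days → 22 December 1829 Julian.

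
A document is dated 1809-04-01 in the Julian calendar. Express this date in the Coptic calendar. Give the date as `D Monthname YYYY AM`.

Julian Day Number of the source date = 2381886.
Converting JDN 2381886 to the Coptic calendar gives 6 Parmouti 1525 AM.

6 Parmouti 1525 AM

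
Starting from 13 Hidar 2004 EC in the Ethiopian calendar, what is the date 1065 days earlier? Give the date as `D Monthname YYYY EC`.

JDN of 13 Hidar 2004 EC = 2455889.
2455889 − 1065 = 2454824.
JDN 2454824 in the Ethiopian calendar is 14 Tahsas 2001 EC.

14 Tahsas 2001 EC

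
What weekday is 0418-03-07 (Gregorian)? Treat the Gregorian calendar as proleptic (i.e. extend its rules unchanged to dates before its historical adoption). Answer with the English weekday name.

Since JDN mod 7 = 2 (0 = Monday), the day is Wednesday.

Wednesday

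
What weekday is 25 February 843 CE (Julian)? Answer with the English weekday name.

This is JDN 2029019 (1 March 843 Gregorian).
Since JDN mod 7 = 6 (0 = Monday), the day is Sunday.

Sunday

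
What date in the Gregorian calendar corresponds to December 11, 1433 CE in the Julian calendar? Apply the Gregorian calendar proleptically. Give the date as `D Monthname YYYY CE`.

For dates in this range the Gregorian date is 9 days ahead of the Julian.
11 December 1433 Julian + 9 days → 20 December 1433 Gregorian.

20 December 1433 CE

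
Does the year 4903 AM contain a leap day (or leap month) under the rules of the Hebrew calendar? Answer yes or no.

no

Hebrew year 4903 is year 1 of its 19-year Metonic cycle; leap years are at positions 3, 6, 8, 11, 14, 17, 19, so it is a common year (12 months).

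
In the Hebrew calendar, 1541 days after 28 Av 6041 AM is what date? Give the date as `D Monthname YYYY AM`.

3 Cheshvan 6046 AM

The starting date is JDN 2554404; 2554404 + 1541 = 2555945.
JDN 2555945 corresponds to 3 Cheshvan 6046 AM.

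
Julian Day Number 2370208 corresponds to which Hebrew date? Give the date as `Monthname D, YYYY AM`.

Nisan 15, 5537 AM

The Gregorian equivalent of JDN 2370208 is 22 April 1777.
In the Hebrew calendar that day is Nisan 15, 5537 AM.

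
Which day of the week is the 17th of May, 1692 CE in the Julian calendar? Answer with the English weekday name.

This is JDN 2339198 (27 May 1692 Gregorian).
Since JDN mod 7 = 1 (0 = Monday), the day is Tuesday.

Tuesday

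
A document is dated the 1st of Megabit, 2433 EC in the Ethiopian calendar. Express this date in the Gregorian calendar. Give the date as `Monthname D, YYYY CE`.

March 13, 2441 CE

Julian Day Number of the source date = 2612689.
Converting JDN 2612689 to the Gregorian calendar gives 13 March 2441 CE.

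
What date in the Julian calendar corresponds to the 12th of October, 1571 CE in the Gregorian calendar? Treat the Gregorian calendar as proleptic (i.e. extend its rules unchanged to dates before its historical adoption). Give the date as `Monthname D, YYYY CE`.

October 2, 1571 CE

For dates in this range the Gregorian date is 10 days ahead of the Julian.
12 October 1571 Gregorian − 10 days → 2 October 1571 Julian.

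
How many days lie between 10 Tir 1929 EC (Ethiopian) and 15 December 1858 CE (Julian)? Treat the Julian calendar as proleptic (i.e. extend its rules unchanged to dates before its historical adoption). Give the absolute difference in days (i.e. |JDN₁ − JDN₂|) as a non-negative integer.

28511

First date → JDN 2428552; second date → JDN 2400041.
The interval is |2428552 − 2400041| = 28511 days.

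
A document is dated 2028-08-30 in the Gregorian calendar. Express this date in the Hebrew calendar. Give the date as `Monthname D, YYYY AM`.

Both dates share Julian Day Number 2462014; in the Hebrew calendar that is 8 Elul 5788 AM.

Elul 8, 5788 AM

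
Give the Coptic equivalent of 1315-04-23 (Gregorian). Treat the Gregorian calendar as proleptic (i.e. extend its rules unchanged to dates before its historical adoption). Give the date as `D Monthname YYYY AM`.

20 Parmouti 1031 AM

Julian Day Number of the source date = 2201466.
Converting JDN 2201466 to the Coptic calendar gives 20 Parmouti 1031 AM.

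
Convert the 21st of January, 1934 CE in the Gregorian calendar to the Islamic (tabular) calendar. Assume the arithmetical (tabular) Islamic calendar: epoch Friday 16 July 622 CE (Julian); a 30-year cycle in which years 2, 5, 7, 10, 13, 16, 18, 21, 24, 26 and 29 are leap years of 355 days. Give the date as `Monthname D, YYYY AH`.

Shawwal 5, 1352 AH

Julian Day Number of the source date = 2427459.
Converting JDN 2427459 to the tabular Islamic calendar gives 5 Shawwal 1352 AH.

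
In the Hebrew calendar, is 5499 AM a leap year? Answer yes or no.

yes

Hebrew year 5499 is year 8 of its 19-year Metonic cycle; leap years are at positions 3, 6, 8, 11, 14, 17, 19, so it is a leap year (13 months).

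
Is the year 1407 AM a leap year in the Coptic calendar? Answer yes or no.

yes

1407 mod 4 = 3; in the Coptic calendar a year is leap when year mod 4 = 3, so it is a leap year.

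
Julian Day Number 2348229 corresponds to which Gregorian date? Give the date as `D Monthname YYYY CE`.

17 February 1717 CE

Counting from JDN 2299161 = 15 Oct 1582 gives an offset of 49068 days.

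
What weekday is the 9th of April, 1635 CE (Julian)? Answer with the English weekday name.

Thursday

In the Gregorian calendar this is 19 April 1635 (JDN 2318340).
2318340 ≡ 3 (mod 7); counting from Monday = 0 gives Thursday.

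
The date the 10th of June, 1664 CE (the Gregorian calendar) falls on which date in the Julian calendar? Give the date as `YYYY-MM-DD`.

1664-05-31

For dates in this range the Gregorian date is 10 days ahead of the Julian.
10 June 1664 Gregorian − 10 days → 31 May 1664 Julian.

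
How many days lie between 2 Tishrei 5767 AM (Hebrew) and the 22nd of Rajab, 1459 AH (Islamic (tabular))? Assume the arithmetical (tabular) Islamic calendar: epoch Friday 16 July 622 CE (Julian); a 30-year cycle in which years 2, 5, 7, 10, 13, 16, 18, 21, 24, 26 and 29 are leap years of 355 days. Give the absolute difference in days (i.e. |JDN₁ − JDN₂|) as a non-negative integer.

11302

JDN of the first date = 2454003.
JDN of the second date = 2465305.
|2465305 − 2454003| = 11302.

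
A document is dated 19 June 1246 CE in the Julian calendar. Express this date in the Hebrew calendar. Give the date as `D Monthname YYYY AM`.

Julian Day Number of the source date = 2176329.
Converting JDN 2176329 to the Hebrew calendar gives 3 Tammuz 5006 AM.

3 Tammuz 5006 AM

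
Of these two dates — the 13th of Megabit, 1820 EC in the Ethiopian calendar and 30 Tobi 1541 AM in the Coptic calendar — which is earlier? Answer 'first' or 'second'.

second

The two dates have Julian Day Numbers 2388803 and 2387664 respectively.
Since 2387664 < 2388803, the second date comes first.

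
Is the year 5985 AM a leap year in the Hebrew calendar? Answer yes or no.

yes

Hebrew year 5985 is year 19 of its 19-year Metonic cycle; leap years are at positions 3, 6, 8, 11, 14, 17, 19, so it is a leap year (13 months).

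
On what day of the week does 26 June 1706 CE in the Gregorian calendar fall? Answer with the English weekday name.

JDN 2344340 mod 7 = 5, and JDN 0 was a Monday, so this is a Saturday.

Saturday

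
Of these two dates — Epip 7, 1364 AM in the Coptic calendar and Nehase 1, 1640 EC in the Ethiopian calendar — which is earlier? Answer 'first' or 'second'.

First date → JDN 2323172; second date → JDN 2323196.
JDN 2323172 < JDN 2323196, so the first date is earlier.

first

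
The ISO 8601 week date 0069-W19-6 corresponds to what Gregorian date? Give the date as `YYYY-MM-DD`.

0069-05-11

ISO week 1 of 69 is the week containing the first Thursday of 69.
Week 19, day 6 (Saturday) lands on 0069-05-11.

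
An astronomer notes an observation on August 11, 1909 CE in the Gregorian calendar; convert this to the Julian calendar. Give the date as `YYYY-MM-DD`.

1909-07-29

The Julian–Gregorian offset here is 13 days (Julian trailing).
11 August 1909 Gregorian − 13 days → 29 July 1909 Julian.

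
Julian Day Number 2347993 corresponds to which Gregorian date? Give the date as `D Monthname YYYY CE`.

26 June 1716 CE

JDN 2451545 is 1 Jan 2000; 2347993 is −103552 days from there.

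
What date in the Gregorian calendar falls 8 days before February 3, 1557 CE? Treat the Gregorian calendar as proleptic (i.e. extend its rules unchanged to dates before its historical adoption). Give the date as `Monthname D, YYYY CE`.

The starting date is JDN 2289776; 2289776 − 8 = 2289768.
JDN 2289768 corresponds to January 26, 1557 CE.

January 26, 1557 CE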